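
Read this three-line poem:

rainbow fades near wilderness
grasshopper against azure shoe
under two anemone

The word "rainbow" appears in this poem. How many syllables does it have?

"rainbow" has 2 syllables.

2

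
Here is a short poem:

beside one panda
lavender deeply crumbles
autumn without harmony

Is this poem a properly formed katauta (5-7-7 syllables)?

Yes

Line 1: beside (2), one (1), panda (2) → 5 ✓
Line 2: lavender (3), deeply (2), crumbles (2) → 7 ✓
Line 3: autumn (2), without (2), harmony (3) → 7 ✓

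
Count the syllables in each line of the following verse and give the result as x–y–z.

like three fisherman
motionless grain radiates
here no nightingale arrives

Line 1: like(1) + three(1) + fisherman(3) = 5
Line 2: motionless(3) + grain(1) + radiates(3) = 7
Line 3: here(1) + no(1) + nightingale(3) + arrives(2) = 7

5–7–7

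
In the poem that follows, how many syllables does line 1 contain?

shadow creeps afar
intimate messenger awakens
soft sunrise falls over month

5

Line 1: shadow (2), creeps (1), afar (2) → 5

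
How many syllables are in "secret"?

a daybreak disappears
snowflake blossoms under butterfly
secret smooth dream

2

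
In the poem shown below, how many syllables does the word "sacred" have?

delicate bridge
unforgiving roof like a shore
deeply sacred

2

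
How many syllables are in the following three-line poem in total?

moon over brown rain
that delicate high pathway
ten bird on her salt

Line 1: "moon over brown rain": 1+2+1+1 = 5
Line 2: "that delicate high pathway": 1+3+1+2 = 7
Line 3: "ten bird on her salt": 1+1+1+1+1 = 5
Total: 5 + 7 + 5 = 17

17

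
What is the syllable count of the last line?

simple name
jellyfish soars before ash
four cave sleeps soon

4

The last line: "four cave sleeps soon": 1+1+1+1 = 4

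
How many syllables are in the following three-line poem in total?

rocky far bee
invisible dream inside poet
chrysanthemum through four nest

20

Line 1: rocky (2), far (1), bee (1) → 4
Line 2: invisible (4), dream (1), inside (2), poet (2) → 9
Line 3: chrysanthemum (4), through (1), four (1), nest (1) → 7
Total: 4 + 9 + 7 = 20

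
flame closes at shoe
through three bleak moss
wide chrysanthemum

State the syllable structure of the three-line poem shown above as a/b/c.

5/4/5

Line 1: "flame closes at shoe": 1+2+1+1 = 5
Line 2: "through three bleak moss": 1+1+1+1 = 4
Line 3: "wide chrysanthemum": 1+4 = 5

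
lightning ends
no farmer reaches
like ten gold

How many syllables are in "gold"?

1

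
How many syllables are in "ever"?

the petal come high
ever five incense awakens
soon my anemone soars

"ever" has 2 syllables.

2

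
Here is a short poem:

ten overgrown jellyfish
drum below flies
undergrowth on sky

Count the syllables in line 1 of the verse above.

Line 1: ten(1) + overgrown(3) + jellyfish(3) = 7

7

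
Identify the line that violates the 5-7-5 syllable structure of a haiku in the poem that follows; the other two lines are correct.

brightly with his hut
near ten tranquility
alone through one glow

The second line

Line 1: brightly (2), with (1), his (1), hut (1) → 5 ✓
Line 2: near (1), ten (1), tranquility (4) → 6 (expected 7)
Line 3: alone (2), through (1), one (1), glow (1) → 5 ✓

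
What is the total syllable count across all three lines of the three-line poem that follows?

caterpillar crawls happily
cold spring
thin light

12

Line 1: caterpillar (4), crawls (1), happily (3) → 8
Line 2: cold (1), spring (1) → 2
Line 3: thin (1), light (1) → 2
Total: 8 + 2 + 2 = 12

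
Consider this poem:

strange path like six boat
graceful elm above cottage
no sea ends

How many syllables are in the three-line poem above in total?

15

Line 1: strange (1), path (1), like (1), six (1), boat (1) → 5
Line 2: graceful (2), elm (1), above (2), cottage (2) → 7
Line 3: no (1), sea (1), ends (1) → 3
Total: 5 + 7 + 3 = 15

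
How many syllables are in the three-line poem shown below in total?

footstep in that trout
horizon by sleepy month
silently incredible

Line 1: footstep (2), in (1), that (1), trout (1) → 5
Line 2: horizon (3), by (1), sleepy (2), month (1) → 7
Line 3: silently (3), incredible (4) → 7
Total: 5 + 7 + 7 = 19

19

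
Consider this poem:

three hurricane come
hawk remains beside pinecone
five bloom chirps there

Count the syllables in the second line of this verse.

7

The second line: "hawk remains beside pinecone": 1+2+2+2 = 7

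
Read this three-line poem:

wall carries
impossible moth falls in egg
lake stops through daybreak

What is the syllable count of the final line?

The final line: lake (1), stops (1), through (1), daybreak (2) → 5

5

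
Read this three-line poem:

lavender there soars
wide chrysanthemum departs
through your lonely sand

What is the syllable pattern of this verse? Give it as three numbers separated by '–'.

Line 1: lavender (3), there (1), soars (1) → 5
Line 2: wide (1), chrysanthemum (4), departs (2) → 7
Line 3: through (1), your (1), lonely (2), sand (1) → 5

5–7–5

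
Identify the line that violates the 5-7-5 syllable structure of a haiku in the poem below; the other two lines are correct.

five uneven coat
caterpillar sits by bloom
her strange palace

The third line

Line 1: five (1), uneven (3), coat (1) → 5 ✓
Line 2: caterpillar (4), sits (1), by (1), bloom (1) → 7 ✓
Line 3: her (1), strange (1), palace (2) → 4 (expected 5)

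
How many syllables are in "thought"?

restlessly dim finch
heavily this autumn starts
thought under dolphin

1

"thought" has 1 syllable.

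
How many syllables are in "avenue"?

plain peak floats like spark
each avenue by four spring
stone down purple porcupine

3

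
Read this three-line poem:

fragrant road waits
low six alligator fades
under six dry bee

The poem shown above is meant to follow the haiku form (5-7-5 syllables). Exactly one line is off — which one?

Line 1: "fragrant road waits": 2+1+1 = 4 (expected 5)
Line 2: "low six alligator fades": 1+1+4+1 = 7 ✓
Line 3: "under six dry bee": 2+1+1+1 = 5 ✓

Line 1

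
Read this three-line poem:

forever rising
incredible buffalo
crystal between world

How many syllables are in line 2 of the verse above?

Line 2: incredible (4), buffalo (3) → 7

7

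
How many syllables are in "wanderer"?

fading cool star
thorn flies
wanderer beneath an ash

3

"wanderer" has 3 syllables.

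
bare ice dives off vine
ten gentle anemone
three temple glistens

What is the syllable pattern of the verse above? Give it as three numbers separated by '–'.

5–7–5

Line 1: bare (1), ice (1), dives (1), off (1), vine (1) → 5
Line 2: ten (1), gentle (2), anemone (4) → 7
Line 3: three (1), temple (2), glistens (2) → 5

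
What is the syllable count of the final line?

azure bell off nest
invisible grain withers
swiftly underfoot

5

The final line: "swiftly underfoot": 2+3 = 5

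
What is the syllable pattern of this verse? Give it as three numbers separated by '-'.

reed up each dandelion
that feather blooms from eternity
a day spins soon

Line 1: reed (1), up (1), each (1), dandelion (4) → 7
Line 2: that (1), feather (2), blooms (1), from (1), eternity (4) → 9
Line 3: a (1), day (1), spins (1), soon (1) → 4

7-9-4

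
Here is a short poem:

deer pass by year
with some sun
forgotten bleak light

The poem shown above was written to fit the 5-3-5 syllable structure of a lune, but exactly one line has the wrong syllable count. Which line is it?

Line 1

Line 1: deer (1), pass (1), by (1), year (1) → 4 (expected 5)
Line 2: with (1), some (1), sun (1) → 3 ✓
Line 3: forgotten (3), bleak (1), light (1) → 5 ✓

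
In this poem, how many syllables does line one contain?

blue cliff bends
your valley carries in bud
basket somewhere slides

Line one: "blue cliff bends": 1+1+1 = 3

3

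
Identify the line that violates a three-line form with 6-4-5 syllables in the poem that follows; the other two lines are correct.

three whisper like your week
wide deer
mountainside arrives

Line 1: three (1), whisper (2), like (1), your (1), week (1) → 6 ✓
Line 2: wide (1), deer (1) → 2 (expected 4)
Line 3: mountainside (3), arrives (2) → 5 ✓

Line 2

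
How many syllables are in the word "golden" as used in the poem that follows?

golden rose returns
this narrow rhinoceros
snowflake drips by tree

"golden" has 2 syllables.

2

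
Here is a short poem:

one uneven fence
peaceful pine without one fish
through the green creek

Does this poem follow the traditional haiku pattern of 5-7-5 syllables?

No

Line 1: "one uneven fence": 1+3+1 = 5 ✓
Line 2: "peaceful pine without one fish": 2+1+2+1+1 = 7 ✓
Line 3: "through the green creek": 1+1+1+1 = 4 (expected 5)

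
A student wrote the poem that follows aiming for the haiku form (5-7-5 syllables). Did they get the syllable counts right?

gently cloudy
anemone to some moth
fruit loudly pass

Line 1: gently(2) + cloudy(2) = 4 (expected 5)
Line 2: anemone(4) + to(1) + some(1) + moth(1) = 7 ✓
Line 3: fruit(1) + loudly(2) + pass(1) = 4 (expected 5)

No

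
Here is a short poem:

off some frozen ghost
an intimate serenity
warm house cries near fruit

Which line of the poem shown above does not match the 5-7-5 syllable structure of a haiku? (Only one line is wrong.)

Line 1: "off some frozen ghost": 1+1+2+1 = 5 ✓
Line 2: "an intimate serenity": 1+3+4 = 8 (expected 7)
Line 3: "warm house cries near fruit": 1+1+1+1+1 = 5 ✓

Line 2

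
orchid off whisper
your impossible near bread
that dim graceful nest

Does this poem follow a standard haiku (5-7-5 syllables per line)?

Line 1: orchid(2) + off(1) + whisper(2) = 5 ✓
Line 2: your(1) + impossible(4) + near(1) + bread(1) = 7 ✓
Line 3: that(1) + dim(1) + graceful(2) + nest(1) = 5 ✓

Yes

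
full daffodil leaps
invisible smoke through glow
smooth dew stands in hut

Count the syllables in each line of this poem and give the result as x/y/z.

Line 1: full (1), daffodil (3), leaps (1) → 5
Line 2: invisible (4), smoke (1), through (1), glow (1) → 7
Line 3: smooth (1), dew (1), stands (1), in (1), hut (1) → 5

5/7/5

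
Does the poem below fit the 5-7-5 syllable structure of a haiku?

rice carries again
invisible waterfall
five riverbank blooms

Line 1: rice (1), carries (2), again (2) → 5 ✓
Line 2: invisible (4), waterfall (3) → 7 ✓
Line 3: five (1), riverbank (3), blooms (1) → 5 ✓

Yes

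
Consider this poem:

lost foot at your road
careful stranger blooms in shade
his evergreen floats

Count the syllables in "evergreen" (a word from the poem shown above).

3

"evergreen" has 3 syllables.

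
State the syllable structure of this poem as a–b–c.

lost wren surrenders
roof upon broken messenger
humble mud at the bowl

5–8–6

Line 1: "lost wren surrenders": 1+1+3 = 5
Line 2: "roof upon broken messenger": 1+2+2+3 = 8
Line 3: "humble mud at the bowl": 2+1+1+1+1 = 6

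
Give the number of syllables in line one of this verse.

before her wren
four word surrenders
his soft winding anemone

Line one: before (2), her (1), wren (1) → 4

4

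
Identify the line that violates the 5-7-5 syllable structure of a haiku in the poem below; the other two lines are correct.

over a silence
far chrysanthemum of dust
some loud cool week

Line 1: over(2) + a(1) + silence(2) = 5 ✓
Line 2: far(1) + chrysanthemum(4) + of(1) + dust(1) = 7 ✓
Line 3: some(1) + loud(1) + cool(1) + week(1) = 4 (expected 5)

Line 3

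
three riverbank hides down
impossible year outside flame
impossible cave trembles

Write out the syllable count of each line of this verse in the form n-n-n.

Line 1: three(1) + riverbank(3) + hides(1) + down(1) = 6
Line 2: impossible(4) + year(1) + outside(2) + flame(1) = 8
Line 3: impossible(4) + cave(1) + trembles(2) = 7

6-8-7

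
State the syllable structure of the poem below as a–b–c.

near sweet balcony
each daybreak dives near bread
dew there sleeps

Line 1: near(1) + sweet(1) + balcony(3) = 5
Line 2: each(1) + daybreak(2) + dives(1) + near(1) + bread(1) = 6
Line 3: dew(1) + there(1) + sleeps(1) = 3

5–6–3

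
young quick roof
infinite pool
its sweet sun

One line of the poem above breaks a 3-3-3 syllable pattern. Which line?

Line 1: "young quick roof": 1+1+1 = 3 ✓
Line 2: "infinite pool": 3+1 = 4 (expected 3)
Line 3: "its sweet sun": 1+1+1 = 3 ✓

Line 2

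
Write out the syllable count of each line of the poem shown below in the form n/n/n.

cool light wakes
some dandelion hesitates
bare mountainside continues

Line 1: "cool light wakes": 1+1+1 = 3
Line 2: "some dandelion hesitates": 1+4+3 = 8
Line 3: "bare mountainside continues": 1+3+3 = 7

3/8/7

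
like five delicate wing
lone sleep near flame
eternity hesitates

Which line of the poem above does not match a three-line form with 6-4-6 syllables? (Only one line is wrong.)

Line 1: like (1), five (1), delicate (3), wing (1) → 6 ✓
Line 2: lone (1), sleep (1), near (1), flame (1) → 4 ✓
Line 3: eternity (4), hesitates (3) → 7 (expected 6)

The third line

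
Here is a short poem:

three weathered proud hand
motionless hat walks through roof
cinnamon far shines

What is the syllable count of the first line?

5

The first line: three(1) + weathered(2) + proud(1) + hand(1) = 5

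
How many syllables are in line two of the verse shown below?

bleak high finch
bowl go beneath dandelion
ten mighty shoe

8

Line two: "bowl go beneath dandelion": 1+1+2+4 = 8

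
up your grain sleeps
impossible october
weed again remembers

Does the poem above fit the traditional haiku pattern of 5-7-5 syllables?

Line 1: up (1), your (1), grain (1), sleeps (1) → 4 (expected 5)
Line 2: impossible (4), october (3) → 7 ✓
Line 3: weed (1), again (2), remembers (3) → 6 (expected 5)

No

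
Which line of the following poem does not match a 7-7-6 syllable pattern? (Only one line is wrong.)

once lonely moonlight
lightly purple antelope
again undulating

Line 1: "once lonely moonlight": 1+2+2 = 5 (expected 7)
Line 2: "lightly purple antelope": 2+2+3 = 7 ✓
Line 3: "again undulating": 2+4 = 6 ✓

Line 1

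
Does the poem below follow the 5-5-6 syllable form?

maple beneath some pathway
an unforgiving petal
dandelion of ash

No

Line 1: "maple beneath some pathway": 2+2+1+2 = 7 (expected 5)
Line 2: "an unforgiving petal": 1+4+2 = 7 (expected 5)
Line 3: "dandelion of ash": 4+1+1 = 6 ✓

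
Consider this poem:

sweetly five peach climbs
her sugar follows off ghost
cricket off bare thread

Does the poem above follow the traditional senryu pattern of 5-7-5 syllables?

Yes

Line 1: sweetly(2) + five(1) + peach(1) + climbs(1) = 5 ✓
Line 2: her(1) + sugar(2) + follows(2) + off(1) + ghost(1) = 7 ✓
Line 3: cricket(2) + off(1) + bare(1) + thread(1) = 5 ✓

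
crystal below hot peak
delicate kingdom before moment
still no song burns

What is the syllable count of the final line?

4

The final line: still (1), no (1), song (1), burns (1) → 4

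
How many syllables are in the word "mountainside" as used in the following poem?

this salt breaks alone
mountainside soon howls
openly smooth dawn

3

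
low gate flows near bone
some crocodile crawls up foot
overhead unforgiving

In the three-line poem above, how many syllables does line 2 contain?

Line 2: "some crocodile crawls up foot": 1+3+1+1+1 = 7

7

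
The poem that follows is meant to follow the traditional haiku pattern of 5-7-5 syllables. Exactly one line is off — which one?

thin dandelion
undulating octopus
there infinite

Line 1: thin(1) + dandelion(4) = 5 ✓
Line 2: undulating(4) + octopus(3) = 7 ✓
Line 3: there(1) + infinite(3) = 4 (expected 5)

Line 3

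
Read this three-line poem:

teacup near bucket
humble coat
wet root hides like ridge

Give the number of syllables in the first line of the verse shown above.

The first line: teacup(2) + near(1) + bucket(2) = 5

5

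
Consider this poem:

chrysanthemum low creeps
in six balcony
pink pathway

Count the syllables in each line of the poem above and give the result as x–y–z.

6–5–3

Line 1: chrysanthemum (4), low (1), creeps (1) → 6
Line 2: in (1), six (1), balcony (3) → 5
Line 3: pink (1), pathway (2) → 3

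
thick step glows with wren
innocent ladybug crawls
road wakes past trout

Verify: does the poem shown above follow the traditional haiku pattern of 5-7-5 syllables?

Line 1: thick (1), step (1), glows (1), with (1), wren (1) → 5 ✓
Line 2: innocent (3), ladybug (3), crawls (1) → 7 ✓
Line 3: road (1), wakes (1), past (1), trout (1) → 4 (expected 5)

No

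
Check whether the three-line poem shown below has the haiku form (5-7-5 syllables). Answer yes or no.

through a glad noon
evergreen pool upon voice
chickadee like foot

No

Line 1: "through a glad noon": 1+1+1+1 = 4 (expected 5)
Line 2: "evergreen pool upon voice": 3+1+2+1 = 7 ✓
Line 3: "chickadee like foot": 3+1+1 = 5 ✓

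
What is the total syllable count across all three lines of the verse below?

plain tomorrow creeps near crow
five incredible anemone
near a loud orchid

21

Line 1: plain(1) + tomorrow(3) + creeps(1) + near(1) + crow(1) = 7
Line 2: five(1) + incredible(4) + anemone(4) = 9
Line 3: near(1) + a(1) + loud(1) + orchid(2) = 5
Total: 7 + 9 + 5 = 21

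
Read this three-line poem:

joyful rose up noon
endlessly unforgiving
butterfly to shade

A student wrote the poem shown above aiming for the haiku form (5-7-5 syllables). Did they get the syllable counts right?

Yes

Line 1: joyful(2) + rose(1) + up(1) + noon(1) = 5 ✓
Line 2: endlessly(3) + unforgiving(4) = 7 ✓
Line 3: butterfly(3) + to(1) + shade(1) = 5 ✓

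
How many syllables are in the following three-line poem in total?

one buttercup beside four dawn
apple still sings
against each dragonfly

18

Line 1: one (1), buttercup (3), beside (2), four (1), dawn (1) → 8
Line 2: apple (2), still (1), sings (1) → 4
Line 3: against (2), each (1), dragonfly (3) → 6
Total: 8 + 4 + 6 = 18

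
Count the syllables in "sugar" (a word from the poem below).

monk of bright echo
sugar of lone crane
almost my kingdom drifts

2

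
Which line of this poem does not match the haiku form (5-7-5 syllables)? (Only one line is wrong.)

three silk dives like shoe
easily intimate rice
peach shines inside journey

Line 1: three (1), silk (1), dives (1), like (1), shoe (1) → 5 ✓
Line 2: easily (3), intimate (3), rice (1) → 7 ✓
Line 3: peach (1), shines (1), inside (2), journey (2) → 6 (expected 5)

Line 3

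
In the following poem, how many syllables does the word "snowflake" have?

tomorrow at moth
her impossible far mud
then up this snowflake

2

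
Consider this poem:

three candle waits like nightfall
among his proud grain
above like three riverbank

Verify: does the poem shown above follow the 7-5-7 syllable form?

Line 1: three(1) + candle(2) + waits(1) + like(1) + nightfall(2) = 7 ✓
Line 2: among(2) + his(1) + proud(1) + grain(1) = 5 ✓
Line 3: above(2) + like(1) + three(1) + riverbank(3) = 7 ✓

Yes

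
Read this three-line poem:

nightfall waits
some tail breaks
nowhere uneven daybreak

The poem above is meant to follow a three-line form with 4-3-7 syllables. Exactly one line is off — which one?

Line 1

Line 1: nightfall (2), waits (1) → 3 (expected 4)
Line 2: some (1), tail (1), breaks (1) → 3 ✓
Line 3: nowhere (2), uneven (3), daybreak (2) → 7 ✓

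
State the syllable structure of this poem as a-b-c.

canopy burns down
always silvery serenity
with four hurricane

Line 1: "canopy burns down": 3+1+1 = 5
Line 2: "always silvery serenity": 2+3+4 = 9
Line 3: "with four hurricane": 1+1+3 = 5

5-9-5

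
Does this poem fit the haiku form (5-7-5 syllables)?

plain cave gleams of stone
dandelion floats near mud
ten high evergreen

Line 1: plain(1) + cave(1) + gleams(1) + of(1) + stone(1) = 5 ✓
Line 2: dandelion(4) + floats(1) + near(1) + mud(1) = 7 ✓
Line 3: ten(1) + high(1) + evergreen(3) = 5 ✓

Yes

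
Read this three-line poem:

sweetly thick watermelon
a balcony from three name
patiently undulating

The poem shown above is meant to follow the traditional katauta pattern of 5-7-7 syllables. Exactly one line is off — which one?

Line 1: sweetly(2) + thick(1) + watermelon(4) = 7 (expected 5)
Line 2: a(1) + balcony(3) + from(1) + three(1) + name(1) = 7 ✓
Line 3: patiently(3) + undulating(4) = 7 ✓

Line 1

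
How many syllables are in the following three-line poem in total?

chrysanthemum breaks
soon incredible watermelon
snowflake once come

18

Line 1: chrysanthemum(4) + breaks(1) = 5
Line 2: soon(1) + incredible(4) + watermelon(4) = 9
Line 3: snowflake(2) + once(1) + come(1) = 4
Total: 5 + 9 + 4 = 18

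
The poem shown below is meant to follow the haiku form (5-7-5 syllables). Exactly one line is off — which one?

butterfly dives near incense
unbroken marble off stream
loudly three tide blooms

The first line

Line 1: butterfly(3) + dives(1) + near(1) + incense(2) = 7 (expected 5)
Line 2: unbroken(3) + marble(2) + off(1) + stream(1) = 7 ✓
Line 3: loudly(2) + three(1) + tide(1) + blooms(1) = 5 ✓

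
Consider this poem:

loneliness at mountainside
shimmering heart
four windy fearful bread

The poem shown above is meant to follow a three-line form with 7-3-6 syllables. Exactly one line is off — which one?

Line 2

Line 1: loneliness(3) + at(1) + mountainside(3) = 7 ✓
Line 2: shimmering(3) + heart(1) = 4 (expected 3)
Line 3: four(1) + windy(2) + fearful(2) + bread(1) = 6 ✓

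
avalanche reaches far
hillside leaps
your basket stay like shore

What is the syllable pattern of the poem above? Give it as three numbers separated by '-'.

6-3-6

Line 1: "avalanche reaches far": 3+2+1 = 6
Line 2: "hillside leaps": 2+1 = 3
Line 3: "your basket stay like shore": 1+2+1+1+1 = 6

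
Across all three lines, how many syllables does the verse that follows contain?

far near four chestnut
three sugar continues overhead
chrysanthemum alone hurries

Line 1: "far near four chestnut": 1+1+1+2 = 5
Line 2: "three sugar continues overhead": 1+2+3+3 = 9
Line 3: "chrysanthemum alone hurries": 4+2+2 = 8
Total: 5 + 9 + 8 = 22

22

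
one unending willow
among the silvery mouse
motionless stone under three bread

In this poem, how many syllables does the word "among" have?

2

"among" has 2 syllables.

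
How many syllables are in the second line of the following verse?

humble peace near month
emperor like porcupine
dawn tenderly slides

The second line: emperor(3) + like(1) + porcupine(3) = 7

7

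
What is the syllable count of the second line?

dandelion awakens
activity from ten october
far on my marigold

9

The second line: activity (4), from (1), ten (1), october (3) → 9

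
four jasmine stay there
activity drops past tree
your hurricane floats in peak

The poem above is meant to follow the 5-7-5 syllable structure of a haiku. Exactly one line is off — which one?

Line 3

Line 1: four (1), jasmine (2), stay (1), there (1) → 5 ✓
Line 2: activity (4), drops (1), past (1), tree (1) → 7 ✓
Line 3: your (1), hurricane (3), floats (1), in (1), peak (1) → 7 (expected 5)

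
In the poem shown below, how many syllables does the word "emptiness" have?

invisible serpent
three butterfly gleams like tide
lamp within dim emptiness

3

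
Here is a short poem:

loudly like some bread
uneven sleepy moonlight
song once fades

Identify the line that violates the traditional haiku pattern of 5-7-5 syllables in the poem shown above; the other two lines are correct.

The third line

Line 1: loudly(2) + like(1) + some(1) + bread(1) = 5 ✓
Line 2: uneven(3) + sleepy(2) + moonlight(2) = 7 ✓
Line 3: song(1) + once(1) + fades(1) = 3 (expected 5)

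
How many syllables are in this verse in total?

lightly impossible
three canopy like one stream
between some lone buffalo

20

Line 1: lightly(2) + impossible(4) = 6
Line 2: three(1) + canopy(3) + like(1) + one(1) + stream(1) = 7
Line 3: between(2) + some(1) + lone(1) + buffalo(3) = 7
Total: 6 + 7 + 7 = 20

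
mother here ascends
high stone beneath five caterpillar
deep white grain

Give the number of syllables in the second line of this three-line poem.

9

The second line: "high stone beneath five caterpillar": 1+1+2+1+4 = 9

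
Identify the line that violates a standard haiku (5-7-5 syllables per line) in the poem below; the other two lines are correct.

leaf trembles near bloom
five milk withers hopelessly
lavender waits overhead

Line 3

Line 1: leaf(1) + trembles(2) + near(1) + bloom(1) = 5 ✓
Line 2: five(1) + milk(1) + withers(2) + hopelessly(3) = 7 ✓
Line 3: lavender(3) + waits(1) + overhead(3) = 7 (expected 5)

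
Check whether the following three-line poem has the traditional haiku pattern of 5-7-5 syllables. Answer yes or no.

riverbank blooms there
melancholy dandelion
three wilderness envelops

No

Line 1: riverbank(3) + blooms(1) + there(1) = 5 ✓
Line 2: melancholy(4) + dandelion(4) = 8 (expected 7)
Line 3: three(1) + wilderness(3) + envelops(3) = 7 (expected 5)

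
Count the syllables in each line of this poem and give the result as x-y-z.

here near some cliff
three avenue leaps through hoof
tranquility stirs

4-7-5

Line 1: "here near some cliff": 1+1+1+1 = 4
Line 2: "three avenue leaps through hoof": 1+3+1+1+1 = 7
Line 3: "tranquility stirs": 4+1 = 5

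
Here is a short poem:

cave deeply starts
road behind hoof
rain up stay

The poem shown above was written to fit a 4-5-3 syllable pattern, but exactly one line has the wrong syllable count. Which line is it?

Line 1: "cave deeply starts": 1+2+1 = 4 ✓
Line 2: "road behind hoof": 1+2+1 = 4 (expected 5)
Line 3: "rain up stay": 1+1+1 = 3 ✓

The second line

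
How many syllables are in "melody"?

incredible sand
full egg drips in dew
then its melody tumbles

3

"melody" has 3 syllables.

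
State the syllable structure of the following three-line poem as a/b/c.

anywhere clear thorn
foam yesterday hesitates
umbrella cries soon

5/7/5

Line 1: anywhere (3), clear (1), thorn (1) → 5
Line 2: foam (1), yesterday (3), hesitates (3) → 7
Line 3: umbrella (3), cries (1), soon (1) → 5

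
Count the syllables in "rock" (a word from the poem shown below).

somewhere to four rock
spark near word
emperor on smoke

1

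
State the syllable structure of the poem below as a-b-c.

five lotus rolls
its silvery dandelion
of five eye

4-8-3

Line 1: "five lotus rolls": 1+2+1 = 4
Line 2: "its silvery dandelion": 1+3+4 = 8
Line 3: "of five eye": 1+1+1 = 3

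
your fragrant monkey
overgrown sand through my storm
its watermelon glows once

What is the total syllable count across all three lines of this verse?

Line 1: your (1), fragrant (2), monkey (2) → 5
Line 2: overgrown (3), sand (1), through (1), my (1), storm (1) → 7
Line 3: its (1), watermelon (4), glows (1), once (1) → 7
Total: 5 + 7 + 7 = 19

19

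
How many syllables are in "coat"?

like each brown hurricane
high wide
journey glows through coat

1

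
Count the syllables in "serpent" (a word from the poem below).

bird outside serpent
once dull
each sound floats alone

"serpent" has 2 syllables.

2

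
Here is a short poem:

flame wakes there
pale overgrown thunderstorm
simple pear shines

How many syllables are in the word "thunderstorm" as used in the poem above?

3

"thunderstorm" has 3 syllables.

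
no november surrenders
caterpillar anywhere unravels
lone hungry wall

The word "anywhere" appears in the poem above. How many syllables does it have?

3

"anywhere" has 3 syllables.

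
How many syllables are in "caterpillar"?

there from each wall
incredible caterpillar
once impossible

4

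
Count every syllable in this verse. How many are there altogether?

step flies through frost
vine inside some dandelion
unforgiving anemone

Line 1: step(1) + flies(1) + through(1) + frost(1) = 4
Line 2: vine(1) + inside(2) + some(1) + dandelion(4) = 8
Line 3: unforgiving(4) + anemone(4) = 8
Total: 4 + 8 + 8 = 20

20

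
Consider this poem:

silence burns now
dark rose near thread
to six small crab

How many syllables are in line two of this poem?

Line two: dark(1) + rose(1) + near(1) + thread(1) = 4

4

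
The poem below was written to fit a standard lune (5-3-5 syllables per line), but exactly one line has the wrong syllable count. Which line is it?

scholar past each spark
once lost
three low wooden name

The second line

Line 1: scholar(2) + past(1) + each(1) + spark(1) = 5 ✓
Line 2: once(1) + lost(1) = 2 (expected 3)
Line 3: three(1) + low(1) + wooden(2) + name(1) = 5 ✓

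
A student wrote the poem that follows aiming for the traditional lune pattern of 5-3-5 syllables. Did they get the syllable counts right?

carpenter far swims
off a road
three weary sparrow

Yes

Line 1: carpenter(3) + far(1) + swims(1) = 5 ✓
Line 2: off(1) + a(1) + road(1) = 3 ✓
Line 3: three(1) + weary(2) + sparrow(2) = 5 ✓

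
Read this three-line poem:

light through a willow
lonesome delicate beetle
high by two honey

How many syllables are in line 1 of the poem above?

5

Line 1: light (1), through (1), a (1), willow (2) → 5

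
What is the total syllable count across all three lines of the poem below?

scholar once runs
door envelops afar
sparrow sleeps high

Line 1: scholar (2), once (1), runs (1) → 4
Line 2: door (1), envelops (3), afar (2) → 6
Line 3: sparrow (2), sleeps (1), high (1) → 4
Total: 4 + 6 + 4 = 14

14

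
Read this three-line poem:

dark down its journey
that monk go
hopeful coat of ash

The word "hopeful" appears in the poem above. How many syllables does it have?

2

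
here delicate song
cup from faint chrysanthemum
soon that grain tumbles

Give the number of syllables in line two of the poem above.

7

Line two: cup (1), from (1), faint (1), chrysanthemum (4) → 7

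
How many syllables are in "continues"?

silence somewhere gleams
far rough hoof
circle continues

"continues" has 3 syllables.

3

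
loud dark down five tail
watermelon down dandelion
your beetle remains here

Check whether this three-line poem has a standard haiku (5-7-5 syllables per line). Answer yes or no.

Line 1: loud(1) + dark(1) + down(1) + five(1) + tail(1) = 5 ✓
Line 2: watermelon(4) + down(1) + dandelion(4) = 9 (expected 7)
Line 3: your(1) + beetle(2) + remains(2) + here(1) = 6 (expected 5)

No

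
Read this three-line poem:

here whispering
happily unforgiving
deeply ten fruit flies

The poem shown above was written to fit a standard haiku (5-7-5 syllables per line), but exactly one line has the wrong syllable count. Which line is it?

Line 1: here(1) + whispering(3) = 4 (expected 5)
Line 2: happily(3) + unforgiving(4) = 7 ✓
Line 3: deeply(2) + ten(1) + fruit(1) + flies(1) = 5 ✓

The first line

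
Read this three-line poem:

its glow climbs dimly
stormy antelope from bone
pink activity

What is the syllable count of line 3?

5

Line 3: pink (1), activity (4) → 5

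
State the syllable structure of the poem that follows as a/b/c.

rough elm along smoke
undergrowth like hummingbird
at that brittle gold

5/7/5

Line 1: rough(1) + elm(1) + along(2) + smoke(1) = 5
Line 2: undergrowth(3) + like(1) + hummingbird(3) = 7
Line 3: at(1) + that(1) + brittle(2) + gold(1) = 5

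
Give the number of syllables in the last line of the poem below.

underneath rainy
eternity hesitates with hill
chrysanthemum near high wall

The last line: "chrysanthemum near high wall": 4+1+1+1 = 7

7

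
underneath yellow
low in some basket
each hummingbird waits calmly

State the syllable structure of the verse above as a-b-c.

Line 1: underneath(3) + yellow(2) = 5
Line 2: low(1) + in(1) + some(1) + basket(2) = 5
Line 3: each(1) + hummingbird(3) + waits(1) + calmly(2) = 7

5-5-7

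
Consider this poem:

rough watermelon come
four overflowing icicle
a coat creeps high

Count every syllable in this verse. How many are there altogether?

18

Line 1: rough(1) + watermelon(4) + come(1) = 6
Line 2: four(1) + overflowing(4) + icicle(3) = 8
Line 3: a(1) + coat(1) + creeps(1) + high(1) = 4
Total: 6 + 8 + 4 = 18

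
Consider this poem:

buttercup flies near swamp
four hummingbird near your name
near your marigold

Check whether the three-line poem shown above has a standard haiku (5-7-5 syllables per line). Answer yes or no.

No

Line 1: buttercup(3) + flies(1) + near(1) + swamp(1) = 6 (expected 5)
Line 2: four(1) + hummingbird(3) + near(1) + your(1) + name(1) = 7 ✓
Line 3: near(1) + your(1) + marigold(3) = 5 ✓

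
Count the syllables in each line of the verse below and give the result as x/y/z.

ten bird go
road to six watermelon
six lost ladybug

Line 1: ten (1), bird (1), go (1) → 3
Line 2: road (1), to (1), six (1), watermelon (4) → 7
Line 3: six (1), lost (1), ladybug (3) → 5

3/7/5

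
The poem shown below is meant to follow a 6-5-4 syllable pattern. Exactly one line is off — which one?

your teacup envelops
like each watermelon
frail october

Line 2

Line 1: "your teacup envelops": 1+2+3 = 6 ✓
Line 2: "like each watermelon": 1+1+4 = 6 (expected 5)
Line 3: "frail october": 1+3 = 4 ✓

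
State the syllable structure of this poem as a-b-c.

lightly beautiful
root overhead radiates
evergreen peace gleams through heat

Line 1: lightly(2) + beautiful(3) = 5
Line 2: root(1) + overhead(3) + radiates(3) = 7
Line 3: evergreen(3) + peace(1) + gleams(1) + through(1) + heat(1) = 7

5-7-7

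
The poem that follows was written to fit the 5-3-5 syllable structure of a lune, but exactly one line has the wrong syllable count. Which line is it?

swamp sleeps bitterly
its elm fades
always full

Line 1: swamp(1) + sleeps(1) + bitterly(3) = 5 ✓
Line 2: its(1) + elm(1) + fades(1) = 3 ✓
Line 3: always(2) + full(1) = 3 (expected 5)

The third line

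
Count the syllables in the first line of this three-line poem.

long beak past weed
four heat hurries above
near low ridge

The first line: long (1), beak (1), past (1), weed (1) → 4

4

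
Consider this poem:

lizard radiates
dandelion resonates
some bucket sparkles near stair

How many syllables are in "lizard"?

2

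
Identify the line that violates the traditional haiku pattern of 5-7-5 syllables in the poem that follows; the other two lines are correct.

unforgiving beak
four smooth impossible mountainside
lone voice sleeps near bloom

Line 2

Line 1: unforgiving (4), beak (1) → 5 ✓
Line 2: four (1), smooth (1), impossible (4), mountainside (3) → 9 (expected 7)
Line 3: lone (1), voice (1), sleeps (1), near (1), bloom (1) → 5 ✓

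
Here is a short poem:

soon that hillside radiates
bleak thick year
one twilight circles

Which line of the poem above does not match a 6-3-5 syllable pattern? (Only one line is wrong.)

The first line

Line 1: soon (1), that (1), hillside (2), radiates (3) → 7 (expected 6)
Line 2: bleak (1), thick (1), year (1) → 3 ✓
Line 3: one (1), twilight (2), circles (2) → 5 ✓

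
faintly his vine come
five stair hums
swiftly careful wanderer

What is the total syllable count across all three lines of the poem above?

15

Line 1: faintly(2) + his(1) + vine(1) + come(1) = 5
Line 2: five(1) + stair(1) + hums(1) = 3
Line 3: swiftly(2) + careful(2) + wanderer(3) = 7
Total: 5 + 3 + 7 = 15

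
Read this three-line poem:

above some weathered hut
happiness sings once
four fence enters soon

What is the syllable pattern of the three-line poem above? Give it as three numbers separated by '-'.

Line 1: above (2), some (1), weathered (2), hut (1) → 6
Line 2: happiness (3), sings (1), once (1) → 5
Line 3: four (1), fence (1), enters (2), soon (1) → 5

6-5-5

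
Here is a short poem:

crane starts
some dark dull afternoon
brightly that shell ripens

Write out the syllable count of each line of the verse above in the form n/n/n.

Line 1: "crane starts": 1+1 = 2
Line 2: "some dark dull afternoon": 1+1+1+3 = 6
Line 3: "brightly that shell ripens": 2+1+1+2 = 6

2/6/6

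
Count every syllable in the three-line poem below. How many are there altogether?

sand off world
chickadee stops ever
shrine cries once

Line 1: sand (1), off (1), world (1) → 3
Line 2: chickadee (3), stops (1), ever (2) → 6
Line 3: shrine (1), cries (1), once (1) → 3
Total: 3 + 6 + 3 = 12

12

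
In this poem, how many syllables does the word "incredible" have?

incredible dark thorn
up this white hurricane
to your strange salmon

4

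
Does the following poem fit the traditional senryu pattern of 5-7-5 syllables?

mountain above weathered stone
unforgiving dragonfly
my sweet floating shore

Line 1: mountain (2), above (2), weathered (2), stone (1) → 7 (expected 5)
Line 2: unforgiving (4), dragonfly (3) → 7 ✓
Line 3: my (1), sweet (1), floating (2), shore (1) → 5 ✓

No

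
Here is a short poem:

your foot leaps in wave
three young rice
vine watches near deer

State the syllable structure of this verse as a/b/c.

5/3/5

Line 1: "your foot leaps in wave": 1+1+1+1+1 = 5
Line 2: "three young rice": 1+1+1 = 3
Line 3: "vine watches near deer": 1+2+1+1 = 5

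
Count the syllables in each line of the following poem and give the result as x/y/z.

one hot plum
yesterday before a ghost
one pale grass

Line 1: one(1) + hot(1) + plum(1) = 3
Line 2: yesterday(3) + before(2) + a(1) + ghost(1) = 7
Line 3: one(1) + pale(1) + grass(1) = 3

3/7/3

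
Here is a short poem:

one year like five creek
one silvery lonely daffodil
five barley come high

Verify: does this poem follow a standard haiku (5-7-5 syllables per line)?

Line 1: one (1), year (1), like (1), five (1), creek (1) → 5 ✓
Line 2: one (1), silvery (3), lonely (2), daffodil (3) → 9 (expected 7)
Line 3: five (1), barley (2), come (1), high (1) → 5 ✓

No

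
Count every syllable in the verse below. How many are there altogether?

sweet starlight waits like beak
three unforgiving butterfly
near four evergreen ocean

21

Line 1: sweet(1) + starlight(2) + waits(1) + like(1) + beak(1) = 6
Line 2: three(1) + unforgiving(4) + butterfly(3) = 8
Line 3: near(1) + four(1) + evergreen(3) + ocean(2) = 7
Total: 6 + 8 + 7 = 21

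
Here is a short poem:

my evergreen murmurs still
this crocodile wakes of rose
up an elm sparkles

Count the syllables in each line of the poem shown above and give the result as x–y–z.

7–7–5

Line 1: my (1), evergreen (3), murmurs (2), still (1) → 7
Line 2: this (1), crocodile (3), wakes (1), of (1), rose (1) → 7
Line 3: up (1), an (1), elm (1), sparkles (2) → 5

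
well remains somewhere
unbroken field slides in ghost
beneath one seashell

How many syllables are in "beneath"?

"beneath" has 2 syllables.

2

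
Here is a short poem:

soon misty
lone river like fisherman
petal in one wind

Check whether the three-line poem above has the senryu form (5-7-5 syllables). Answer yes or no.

Line 1: soon(1) + misty(2) = 3 (expected 5)
Line 2: lone(1) + river(2) + like(1) + fisherman(3) = 7 ✓
Line 3: petal(2) + in(1) + one(1) + wind(1) = 5 ✓

No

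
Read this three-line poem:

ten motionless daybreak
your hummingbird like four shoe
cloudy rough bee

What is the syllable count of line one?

Line one: ten (1), motionless (3), daybreak (2) → 6

6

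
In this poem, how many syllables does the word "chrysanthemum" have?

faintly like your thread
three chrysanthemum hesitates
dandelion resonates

4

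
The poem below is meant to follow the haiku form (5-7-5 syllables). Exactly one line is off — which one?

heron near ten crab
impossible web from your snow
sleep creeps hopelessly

Line 2

Line 1: heron(2) + near(1) + ten(1) + crab(1) = 5 ✓
Line 2: impossible(4) + web(1) + from(1) + your(1) + snow(1) = 8 (expected 7)
Line 3: sleep(1) + creeps(1) + hopelessly(3) = 5 ✓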